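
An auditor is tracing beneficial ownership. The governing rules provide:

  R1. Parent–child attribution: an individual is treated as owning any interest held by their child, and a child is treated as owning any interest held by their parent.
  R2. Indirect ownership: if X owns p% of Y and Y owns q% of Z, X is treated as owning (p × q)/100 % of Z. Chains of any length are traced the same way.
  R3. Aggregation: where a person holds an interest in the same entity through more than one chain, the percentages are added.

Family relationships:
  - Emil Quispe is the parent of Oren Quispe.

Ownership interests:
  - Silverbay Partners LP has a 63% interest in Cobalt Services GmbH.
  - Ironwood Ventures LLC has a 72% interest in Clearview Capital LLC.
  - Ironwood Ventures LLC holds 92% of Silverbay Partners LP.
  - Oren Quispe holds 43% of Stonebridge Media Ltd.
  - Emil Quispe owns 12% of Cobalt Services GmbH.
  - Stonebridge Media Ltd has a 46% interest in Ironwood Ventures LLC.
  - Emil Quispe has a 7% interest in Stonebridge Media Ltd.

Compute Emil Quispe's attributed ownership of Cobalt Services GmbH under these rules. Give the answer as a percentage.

25.3308%

By parent–child attribution (R1), Emil Quispe is treated as also owning Oren Quispe's interest in Stonebridge Media Ltd, giving 7% + 43% = 50%.
Chain via Stonebridge Media Ltd → Ironwood Ventures LLC → Silverbay Partners LP (R2): 50% × 46% × 92% × 63% = 13.3308% of Cobalt Services GmbH.
Direct interest in Cobalt Services GmbH: 12%.
Aggregating (R3): 13.3308% + 12% = 25.3308%.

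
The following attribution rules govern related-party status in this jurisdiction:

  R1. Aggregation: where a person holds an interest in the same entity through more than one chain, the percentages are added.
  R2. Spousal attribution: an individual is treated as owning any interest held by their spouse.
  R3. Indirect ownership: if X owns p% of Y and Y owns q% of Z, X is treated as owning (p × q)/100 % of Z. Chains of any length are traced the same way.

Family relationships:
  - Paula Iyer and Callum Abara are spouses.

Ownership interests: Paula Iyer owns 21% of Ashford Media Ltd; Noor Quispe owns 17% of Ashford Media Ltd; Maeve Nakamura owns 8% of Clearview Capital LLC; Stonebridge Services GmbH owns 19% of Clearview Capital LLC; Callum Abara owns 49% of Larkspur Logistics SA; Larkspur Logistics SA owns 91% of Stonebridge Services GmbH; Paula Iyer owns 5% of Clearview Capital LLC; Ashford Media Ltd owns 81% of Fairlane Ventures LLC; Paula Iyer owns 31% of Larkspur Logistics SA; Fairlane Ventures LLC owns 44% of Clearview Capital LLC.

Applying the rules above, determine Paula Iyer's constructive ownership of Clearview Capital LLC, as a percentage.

26.3164%

By spousal attribution (R2), Paula Iyer is treated as also owning Callum Abara's interest in Larkspur Logistics SA, giving 31% + 49% = 80%.
Chain via Ashford Media Ltd → Fairlane Ventures LLC (R3): 21% × 81% × 44% = 7.4844% of Clearview Capital LLC.
Chain via Larkspur Logistics SA → Stonebridge Services GmbH (R3): 80% × 91% × 19% = 13.832% of Clearview Capital LLC.
Direct interest in Clearview Capital LLC: 5%.
Aggregating (R1): 7.4844% + 13.832% + 5% = 26.3164%.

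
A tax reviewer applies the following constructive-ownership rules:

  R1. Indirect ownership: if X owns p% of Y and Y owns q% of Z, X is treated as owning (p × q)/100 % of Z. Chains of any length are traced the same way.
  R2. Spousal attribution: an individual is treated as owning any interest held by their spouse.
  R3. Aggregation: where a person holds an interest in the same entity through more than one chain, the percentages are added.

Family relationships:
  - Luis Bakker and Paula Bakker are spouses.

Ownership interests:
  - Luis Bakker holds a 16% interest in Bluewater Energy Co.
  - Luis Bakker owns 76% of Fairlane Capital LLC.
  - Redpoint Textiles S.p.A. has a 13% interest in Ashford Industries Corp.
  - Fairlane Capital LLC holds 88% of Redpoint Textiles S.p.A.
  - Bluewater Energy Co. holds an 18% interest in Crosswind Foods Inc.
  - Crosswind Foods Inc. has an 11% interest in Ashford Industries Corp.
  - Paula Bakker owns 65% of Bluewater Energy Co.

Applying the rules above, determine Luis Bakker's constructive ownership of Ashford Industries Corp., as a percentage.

10.2982%

By spousal attribution (R2), Luis Bakker is treated as also owning Paula Bakker's interest in Bluewater Energy Co, giving 16% + 65% = 81%.
Chain via Fairlane Capital LLC → Redpoint Textiles S.p.A. (R1): 76% × 88% × 13% = 8.6944% of Ashford Industries Corp.
Chain via Bluewater Energy Co. → Crosswind Foods Inc. (R1): 81% × 18% × 11% = 1.6038% of Ashford Industries Corp.
Aggregating (R3): 8.6944% + 1.6038% = 10.2982%.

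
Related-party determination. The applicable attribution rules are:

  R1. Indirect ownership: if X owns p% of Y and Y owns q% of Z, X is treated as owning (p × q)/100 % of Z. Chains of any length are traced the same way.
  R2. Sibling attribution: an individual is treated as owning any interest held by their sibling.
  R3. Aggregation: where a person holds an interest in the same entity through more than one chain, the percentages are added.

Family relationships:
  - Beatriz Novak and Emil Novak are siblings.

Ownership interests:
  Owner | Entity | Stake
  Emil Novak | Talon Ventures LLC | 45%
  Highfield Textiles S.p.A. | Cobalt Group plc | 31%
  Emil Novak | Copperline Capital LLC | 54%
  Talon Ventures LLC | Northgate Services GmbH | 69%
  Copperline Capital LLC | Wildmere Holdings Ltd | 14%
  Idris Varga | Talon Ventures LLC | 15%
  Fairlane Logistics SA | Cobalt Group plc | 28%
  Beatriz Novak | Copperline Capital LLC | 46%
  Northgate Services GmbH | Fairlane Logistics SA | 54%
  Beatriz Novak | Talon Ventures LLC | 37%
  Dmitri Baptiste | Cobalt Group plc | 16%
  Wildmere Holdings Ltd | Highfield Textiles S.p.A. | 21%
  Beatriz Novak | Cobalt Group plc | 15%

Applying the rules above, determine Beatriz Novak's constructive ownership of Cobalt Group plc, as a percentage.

24.466296%

By sibling attribution (R2), Beatriz Novak is treated as also owning Emil Novak's interest in Talon Ventures LLC, giving 37% + 45% = 82%.
By sibling attribution (R2), Beatriz Novak is treated as also owning Emil Novak's interest in Copperline Capital LLC, giving 46% + 54% = 100%.
Chain via Talon Ventures LLC → Northgate Services GmbH → Fairlane Logistics SA (R1): 82% × 69% × 54% × 28% = 8.554896% of Cobalt Group plc.
Chain via Copperline Capital LLC → Wildmere Holdings Ltd → Highfield Textiles S.p.A. (R1): 100% × 14% × 21% × 31% = 0.9114% of Cobalt Group plc.
Direct interest in Cobalt Group plc: 15%.
Aggregating (R3): 8.554896% + 0.9114% + 15% = 24.466296%.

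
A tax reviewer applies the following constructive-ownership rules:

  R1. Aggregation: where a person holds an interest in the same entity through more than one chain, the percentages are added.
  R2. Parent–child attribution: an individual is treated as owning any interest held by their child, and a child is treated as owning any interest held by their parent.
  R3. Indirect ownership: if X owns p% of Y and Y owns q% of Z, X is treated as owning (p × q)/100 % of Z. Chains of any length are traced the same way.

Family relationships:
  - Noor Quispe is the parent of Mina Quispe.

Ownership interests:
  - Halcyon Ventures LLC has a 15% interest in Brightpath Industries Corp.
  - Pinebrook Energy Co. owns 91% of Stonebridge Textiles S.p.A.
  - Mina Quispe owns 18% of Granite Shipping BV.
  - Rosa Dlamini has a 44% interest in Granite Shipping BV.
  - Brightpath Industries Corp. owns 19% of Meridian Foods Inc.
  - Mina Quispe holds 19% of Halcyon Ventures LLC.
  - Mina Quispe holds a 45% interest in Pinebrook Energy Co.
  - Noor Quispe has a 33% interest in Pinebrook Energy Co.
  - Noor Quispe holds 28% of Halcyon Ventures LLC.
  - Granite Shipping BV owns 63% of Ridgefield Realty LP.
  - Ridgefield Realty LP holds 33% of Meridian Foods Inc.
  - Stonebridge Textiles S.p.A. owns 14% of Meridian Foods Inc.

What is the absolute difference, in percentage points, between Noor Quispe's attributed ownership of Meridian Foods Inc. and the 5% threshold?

10.0189

By parent–child attribution (R2), Noor Quispe is treated as also owning Mina Quispe's interest in Halcyon Ventures LLC, giving 28% + 19% = 47%.
By parent–child attribution (R2), Noor Quispe is treated as also owning Mina Quispe's interest in Pinebrook Energy Co, giving 33% + 45% = 78%.
By parent–child attribution (R2), Noor Quispe is treated as owning Mina Quispe's 18% interest in Granite Shipping BV.
Chain via Halcyon Ventures LLC → Brightpath Industries Corp. (R3): 47% × 15% × 19% = 1.3395% of Meridian Foods Inc.
Chain via Pinebrook Energy Co. → Stonebridge Textiles S.p.A. (R3): 78% × 91% × 14% = 9.9372% of Meridian Foods Inc.
Chain via Granite Shipping BV → Ridgefield Realty LP (R3): 18% × 63% × 33% = 3.7422% of Meridian Foods Inc.
Aggregating (R1): 1.3395% + 9.9372% + 3.7422% = 15.0189%.
15.0189% exceeds the 5% threshold by 10.0189 percentage points.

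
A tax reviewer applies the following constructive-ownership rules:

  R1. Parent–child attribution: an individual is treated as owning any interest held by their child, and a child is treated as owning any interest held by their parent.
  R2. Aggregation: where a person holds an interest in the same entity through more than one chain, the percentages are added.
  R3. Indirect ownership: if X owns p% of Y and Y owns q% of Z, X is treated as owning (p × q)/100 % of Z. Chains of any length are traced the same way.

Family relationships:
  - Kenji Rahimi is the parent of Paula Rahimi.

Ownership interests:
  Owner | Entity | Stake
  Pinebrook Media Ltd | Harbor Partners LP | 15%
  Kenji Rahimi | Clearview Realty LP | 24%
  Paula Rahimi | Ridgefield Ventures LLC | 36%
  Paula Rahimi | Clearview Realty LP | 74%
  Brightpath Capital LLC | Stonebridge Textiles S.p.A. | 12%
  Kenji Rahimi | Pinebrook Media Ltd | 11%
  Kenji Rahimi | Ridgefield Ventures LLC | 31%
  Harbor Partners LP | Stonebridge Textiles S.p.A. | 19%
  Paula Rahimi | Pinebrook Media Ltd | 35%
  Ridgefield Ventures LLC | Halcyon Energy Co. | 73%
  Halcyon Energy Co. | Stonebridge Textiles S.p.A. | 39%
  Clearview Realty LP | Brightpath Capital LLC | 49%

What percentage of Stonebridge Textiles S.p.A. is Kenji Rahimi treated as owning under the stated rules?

By parent–child attribution (R1), Kenji Rahimi is treated as also owning Paula Rahimi's interest in Ridgefield Ventures LLC, giving 31% + 36% = 67%.
By parent–child attribution (R1), Kenji Rahimi is treated as also owning Paula Rahimi's interest in Pinebrook Media Ltd, giving 11% + 35% = 46%.
By parent–child attribution (R1), Kenji Rahimi is treated as also owning Paula Rahimi's interest in Clearview Realty LP, giving 24% + 74% = 98%.
Chain via Ridgefield Ventures LLC → Halcyon Energy Co. (R3): 67% × 73% × 39% = 19.0749% of Stonebridge Textiles S.p.A.
Chain via Pinebrook Media Ltd → Harbor Partners LP (R3): 46% × 15% × 19% = 1.311% of Stonebridge Textiles S.p.A.
Chain via Clearview Realty LP → Brightpath Capital LLC (R3): 98% × 49% × 12% = 5.7624% of Stonebridge Textiles S.p.A.
Aggregating (R2): 19.0749% + 1.311% + 5.7624% = 26.1483%.

26.1483%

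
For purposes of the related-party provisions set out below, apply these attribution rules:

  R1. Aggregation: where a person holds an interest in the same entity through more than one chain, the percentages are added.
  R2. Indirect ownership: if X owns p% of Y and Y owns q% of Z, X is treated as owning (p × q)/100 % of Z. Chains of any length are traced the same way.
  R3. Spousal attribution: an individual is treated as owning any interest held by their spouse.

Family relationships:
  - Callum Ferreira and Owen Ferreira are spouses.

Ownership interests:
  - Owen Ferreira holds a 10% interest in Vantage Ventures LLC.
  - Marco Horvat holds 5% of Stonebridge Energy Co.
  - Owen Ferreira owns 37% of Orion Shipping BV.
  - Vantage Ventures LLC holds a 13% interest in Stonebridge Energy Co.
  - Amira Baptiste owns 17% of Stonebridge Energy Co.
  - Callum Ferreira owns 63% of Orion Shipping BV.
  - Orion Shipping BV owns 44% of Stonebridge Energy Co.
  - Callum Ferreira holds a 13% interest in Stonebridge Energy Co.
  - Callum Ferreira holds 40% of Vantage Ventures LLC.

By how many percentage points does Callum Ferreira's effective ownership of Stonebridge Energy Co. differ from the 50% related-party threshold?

By spousal attribution (R3), Callum Ferreira is treated as also owning Owen Ferreira's interest in Vantage Ventures LLC, giving 40% + 10% = 50%.
By spousal attribution (R3), Callum Ferreira is treated as also owning Owen Ferreira's interest in Orion Shipping BV, giving 63% + 37% = 100%.
Chain via Vantage Ventures LLC (R2): 50% × 13% = 6.5% of Stonebridge Energy Co.
Chain via Orion Shipping BV (R2): 100% × 44% = 44% of Stonebridge Energy Co.
Direct interest in Stonebridge Energy Co: 13%.
Aggregating (R1): 6.5% + 44% + 13% = 63.5%.
63.5% exceeds the 50% threshold by 13.5 percentage points.

13.5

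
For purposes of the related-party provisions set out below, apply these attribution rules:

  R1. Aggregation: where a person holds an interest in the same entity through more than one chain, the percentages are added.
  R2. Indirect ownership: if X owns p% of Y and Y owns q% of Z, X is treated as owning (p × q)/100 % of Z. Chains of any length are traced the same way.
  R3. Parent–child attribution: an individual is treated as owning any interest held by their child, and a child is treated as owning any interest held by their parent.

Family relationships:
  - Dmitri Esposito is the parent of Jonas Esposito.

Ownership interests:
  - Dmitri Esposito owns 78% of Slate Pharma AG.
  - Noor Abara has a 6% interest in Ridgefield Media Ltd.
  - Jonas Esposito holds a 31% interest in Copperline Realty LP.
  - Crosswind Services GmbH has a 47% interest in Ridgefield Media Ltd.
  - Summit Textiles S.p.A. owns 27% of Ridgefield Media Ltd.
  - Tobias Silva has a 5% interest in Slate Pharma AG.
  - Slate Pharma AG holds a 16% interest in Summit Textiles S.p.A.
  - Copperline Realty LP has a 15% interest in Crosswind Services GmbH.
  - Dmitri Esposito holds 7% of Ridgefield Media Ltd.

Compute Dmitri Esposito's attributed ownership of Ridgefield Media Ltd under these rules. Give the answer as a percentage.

12.5551%

By parent–child attribution (R3), Dmitri Esposito is treated as owning Jonas Esposito's 31% interest in Copperline Realty LP.
Chain via Slate Pharma AG → Summit Textiles S.p.A. (R2): 78% × 16% × 27% = 3.3696% of Ridgefield Media Ltd.
Direct interest in Ridgefield Media Ltd: 7%.
Chain via Copperline Realty LP → Crosswind Services GmbH (R2): 31% × 15% × 47% = 2.1855% of Ridgefield Media Ltd.
Aggregating (R1): 3.3696% + 7% + 2.1855% = 12.5551%.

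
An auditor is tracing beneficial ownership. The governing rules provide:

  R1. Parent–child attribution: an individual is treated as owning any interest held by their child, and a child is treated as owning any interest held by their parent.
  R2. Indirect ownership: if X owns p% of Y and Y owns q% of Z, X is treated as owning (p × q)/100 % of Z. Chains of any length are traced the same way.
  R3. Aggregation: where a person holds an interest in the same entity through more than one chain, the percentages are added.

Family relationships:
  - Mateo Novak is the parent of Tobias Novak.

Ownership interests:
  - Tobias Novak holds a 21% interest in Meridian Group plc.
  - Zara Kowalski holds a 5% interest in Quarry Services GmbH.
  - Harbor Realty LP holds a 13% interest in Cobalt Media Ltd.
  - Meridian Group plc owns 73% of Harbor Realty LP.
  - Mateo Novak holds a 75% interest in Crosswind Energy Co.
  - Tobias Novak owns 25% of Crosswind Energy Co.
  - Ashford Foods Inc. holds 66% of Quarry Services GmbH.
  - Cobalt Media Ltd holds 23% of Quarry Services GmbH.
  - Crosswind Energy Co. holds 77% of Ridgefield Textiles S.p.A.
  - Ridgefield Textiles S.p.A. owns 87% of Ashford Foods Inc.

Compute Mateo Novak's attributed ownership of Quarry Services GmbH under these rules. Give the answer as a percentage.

44.671767%

By parent–child attribution (R1), Mateo Novak is treated as also owning Tobias Novak's interest in Crosswind Energy Co, giving 75% + 25% = 100%.
By parent–child attribution (R1), Mateo Novak is treated as owning Tobias Novak's 21% interest in Meridian Group plc.
Chain via Crosswind Energy Co. → Ridgefield Textiles S.p.A. → Ashford Foods Inc. (R2): 100% × 77% × 87% × 66% = 44.2134% of Quarry Services GmbH.
Chain via Meridian Group plc → Harbor Realty LP → Cobalt Media Ltd (R2): 21% × 73% × 13% × 23% = 0.458367% of Quarry Services GmbH.
Aggregating (R3): 44.2134% + 0.458367% = 44.671767%.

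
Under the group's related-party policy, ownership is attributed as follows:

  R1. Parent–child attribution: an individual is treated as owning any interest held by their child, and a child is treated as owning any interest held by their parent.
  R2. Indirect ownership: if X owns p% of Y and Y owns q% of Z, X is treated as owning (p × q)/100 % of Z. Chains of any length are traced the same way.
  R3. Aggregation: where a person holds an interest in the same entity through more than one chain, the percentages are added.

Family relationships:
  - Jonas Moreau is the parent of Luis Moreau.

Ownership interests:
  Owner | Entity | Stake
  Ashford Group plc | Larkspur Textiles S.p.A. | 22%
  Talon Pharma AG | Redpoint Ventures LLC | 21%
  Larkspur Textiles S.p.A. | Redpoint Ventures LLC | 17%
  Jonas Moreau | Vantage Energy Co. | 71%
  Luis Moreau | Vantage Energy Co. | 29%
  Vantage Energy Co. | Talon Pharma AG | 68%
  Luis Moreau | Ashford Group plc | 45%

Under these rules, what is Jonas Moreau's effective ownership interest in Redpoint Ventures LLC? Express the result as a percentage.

By parent–child attribution (R1), Jonas Moreau is treated as also owning Luis Moreau's interest in Vantage Energy Co, giving 71% + 29% = 100%.
By parent–child attribution (R1), Jonas Moreau is treated as owning Luis Moreau's 45% interest in Ashford Group plc.
Chain via Vantage Energy Co. → Talon Pharma AG (R2): 100% × 68% × 21% = 14.28% of Redpoint Ventures LLC.
Chain via Ashford Group plc → Larkspur Textiles S.p.A. (R2): 45% × 22% × 17% = 1.683% of Redpoint Ventures LLC.
Aggregating (R3): 14.28% + 1.683% = 15.963%.

15.963%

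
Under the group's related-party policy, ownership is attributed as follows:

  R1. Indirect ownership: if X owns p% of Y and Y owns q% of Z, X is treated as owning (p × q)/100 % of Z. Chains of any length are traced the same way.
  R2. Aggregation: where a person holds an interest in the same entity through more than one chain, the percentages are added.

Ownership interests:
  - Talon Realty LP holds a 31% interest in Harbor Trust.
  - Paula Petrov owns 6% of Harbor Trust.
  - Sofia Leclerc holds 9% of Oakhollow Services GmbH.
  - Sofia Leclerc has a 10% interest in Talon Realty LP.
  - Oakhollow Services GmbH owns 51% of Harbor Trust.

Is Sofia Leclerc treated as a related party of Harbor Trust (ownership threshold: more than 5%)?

Yes

Chain via Talon Realty LP (R1): 10% × 31% = 3.1% of Harbor Trust.
Chain via Oakhollow Services GmbH (R1): 9% × 51% = 4.59% of Harbor Trust.
Aggregating (R2): 3.1% + 4.59% = 7.69%.
7.69% exceeds the 5% threshold, so Sofia is a related party to Harbor Trust.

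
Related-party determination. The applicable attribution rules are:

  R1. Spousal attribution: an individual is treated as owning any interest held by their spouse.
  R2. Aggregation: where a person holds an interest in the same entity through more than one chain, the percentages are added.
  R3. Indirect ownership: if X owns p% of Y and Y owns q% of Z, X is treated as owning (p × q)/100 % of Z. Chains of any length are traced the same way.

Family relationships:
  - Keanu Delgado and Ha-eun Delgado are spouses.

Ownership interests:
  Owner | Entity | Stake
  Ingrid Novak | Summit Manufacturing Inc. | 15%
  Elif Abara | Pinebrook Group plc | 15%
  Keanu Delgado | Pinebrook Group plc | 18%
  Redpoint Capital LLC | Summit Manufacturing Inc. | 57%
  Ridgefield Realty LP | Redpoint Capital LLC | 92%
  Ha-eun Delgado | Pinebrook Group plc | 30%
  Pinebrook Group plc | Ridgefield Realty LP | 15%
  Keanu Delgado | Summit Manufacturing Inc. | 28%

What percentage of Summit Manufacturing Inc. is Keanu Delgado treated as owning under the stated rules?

By spousal attribution (R1), Keanu Delgado is treated as also owning Ha-eun Delgado's interest in Pinebrook Group plc, giving 18% + 30% = 48%.
Chain via Pinebrook Group plc → Ridgefield Realty LP → Redpoint Capital LLC (R3): 48% × 15% × 92% × 57% = 3.77568% of Summit Manufacturing Inc.
Direct interest in Summit Manufacturing Inc: 28%.
Aggregating (R2): 3.77568% + 28% = 31.77568%.

31.77568%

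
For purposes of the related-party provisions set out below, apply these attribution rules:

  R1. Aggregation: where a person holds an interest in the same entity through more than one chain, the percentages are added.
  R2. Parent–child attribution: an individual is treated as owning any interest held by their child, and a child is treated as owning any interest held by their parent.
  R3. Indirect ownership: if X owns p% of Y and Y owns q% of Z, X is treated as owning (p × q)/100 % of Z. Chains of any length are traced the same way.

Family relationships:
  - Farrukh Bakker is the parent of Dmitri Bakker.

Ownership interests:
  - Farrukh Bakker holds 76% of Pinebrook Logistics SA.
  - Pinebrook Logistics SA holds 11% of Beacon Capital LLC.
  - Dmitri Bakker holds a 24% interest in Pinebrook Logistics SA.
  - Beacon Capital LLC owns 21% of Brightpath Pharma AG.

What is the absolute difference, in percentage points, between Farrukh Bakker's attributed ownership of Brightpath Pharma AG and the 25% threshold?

By parent–child attribution (R2), Farrukh Bakker is treated as also owning Dmitri Bakker's interest in Pinebrook Logistics SA, giving 76% + 24% = 100%.
Chain via Pinebrook Logistics SA → Beacon Capital LLC (R3): 100% × 11% × 21% = 2.31% of Brightpath Pharma AG.
2.31% falls short of the 25% threshold by 22.69 percentage points.

22.69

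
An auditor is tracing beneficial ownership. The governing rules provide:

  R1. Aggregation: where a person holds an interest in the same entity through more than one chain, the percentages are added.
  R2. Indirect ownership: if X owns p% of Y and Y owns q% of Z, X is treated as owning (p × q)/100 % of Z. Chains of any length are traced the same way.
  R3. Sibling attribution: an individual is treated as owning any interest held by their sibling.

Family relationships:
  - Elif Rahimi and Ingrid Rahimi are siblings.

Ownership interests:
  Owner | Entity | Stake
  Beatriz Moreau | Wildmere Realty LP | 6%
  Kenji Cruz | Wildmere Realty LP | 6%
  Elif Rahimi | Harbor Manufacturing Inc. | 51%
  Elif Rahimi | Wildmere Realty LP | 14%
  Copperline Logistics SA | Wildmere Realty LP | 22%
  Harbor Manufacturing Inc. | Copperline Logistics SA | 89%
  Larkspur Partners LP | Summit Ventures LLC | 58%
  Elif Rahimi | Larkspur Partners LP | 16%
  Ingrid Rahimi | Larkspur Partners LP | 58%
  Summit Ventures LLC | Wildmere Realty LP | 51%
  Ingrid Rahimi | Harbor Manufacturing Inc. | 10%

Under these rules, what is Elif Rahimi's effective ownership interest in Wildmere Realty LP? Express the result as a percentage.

By sibling attribution (R3), Elif Rahimi is treated as also owning Ingrid Rahimi's interest in Larkspur Partners LP, giving 16% + 58% = 74%.
By sibling attribution (R3), Elif Rahimi is treated as also owning Ingrid Rahimi's interest in Harbor Manufacturing Inc, giving 51% + 10% = 61%.
Chain via Larkspur Partners LP → Summit Ventures LLC (R2): 74% × 58% × 51% = 21.8892% of Wildmere Realty LP.
Chain via Harbor Manufacturing Inc. → Copperline Logistics SA (R2): 61% × 89% × 22% = 11.9438% of Wildmere Realty LP.
Direct interest in Wildmere Realty LP: 14%.
Aggregating (R1): 21.8892% + 11.9438% + 14% = 47.833%.

47.833%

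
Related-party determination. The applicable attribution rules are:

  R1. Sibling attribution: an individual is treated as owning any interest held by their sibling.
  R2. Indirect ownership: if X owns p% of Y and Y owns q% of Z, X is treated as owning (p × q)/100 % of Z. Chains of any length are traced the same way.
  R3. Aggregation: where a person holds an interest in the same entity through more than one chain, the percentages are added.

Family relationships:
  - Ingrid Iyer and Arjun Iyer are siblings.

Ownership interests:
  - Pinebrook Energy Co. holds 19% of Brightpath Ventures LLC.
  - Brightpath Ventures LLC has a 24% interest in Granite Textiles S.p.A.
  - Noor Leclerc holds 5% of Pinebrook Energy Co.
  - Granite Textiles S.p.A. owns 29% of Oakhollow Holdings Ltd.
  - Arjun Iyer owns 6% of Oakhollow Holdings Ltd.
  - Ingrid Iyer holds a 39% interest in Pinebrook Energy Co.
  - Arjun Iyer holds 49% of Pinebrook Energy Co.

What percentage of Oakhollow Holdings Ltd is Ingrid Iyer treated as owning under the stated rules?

7.163712%

By sibling attribution (R1), Ingrid Iyer is treated as also owning Arjun Iyer's interest in Pinebrook Energy Co, giving 39% + 49% = 88%.
By sibling attribution (R1), Ingrid Iyer is treated as owning Arjun Iyer's 6% interest in Oakhollow Holdings Ltd.
Chain via Pinebrook Energy Co. → Brightpath Ventures LLC → Granite Textiles S.p.A. (R2): 88% × 19% × 24% × 29% = 1.163712% of Oakhollow Holdings Ltd.
Direct interest in Oakhollow Holdings Ltd: 6%.
Aggregating (R3): 1.163712% + 6% = 7.163712%.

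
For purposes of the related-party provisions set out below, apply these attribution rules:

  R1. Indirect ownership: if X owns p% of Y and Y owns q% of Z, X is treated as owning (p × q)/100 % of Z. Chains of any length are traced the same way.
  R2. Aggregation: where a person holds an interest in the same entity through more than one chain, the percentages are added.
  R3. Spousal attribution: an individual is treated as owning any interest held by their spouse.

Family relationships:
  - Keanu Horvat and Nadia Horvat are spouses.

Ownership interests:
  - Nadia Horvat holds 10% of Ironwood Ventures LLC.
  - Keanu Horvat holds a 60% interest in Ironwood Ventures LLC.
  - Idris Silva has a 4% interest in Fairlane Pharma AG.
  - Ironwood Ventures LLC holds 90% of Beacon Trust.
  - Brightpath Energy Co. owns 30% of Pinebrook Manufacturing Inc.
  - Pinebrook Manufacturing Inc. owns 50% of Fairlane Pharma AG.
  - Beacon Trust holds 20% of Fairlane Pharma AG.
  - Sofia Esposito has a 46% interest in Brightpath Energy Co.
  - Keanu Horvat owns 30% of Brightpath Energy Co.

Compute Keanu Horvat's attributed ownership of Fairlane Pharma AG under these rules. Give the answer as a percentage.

17.1%

By spousal attribution (R3), Keanu Horvat is treated as also owning Nadia Horvat's interest in Ironwood Ventures LLC, giving 60% + 10% = 70%.
Chain via Ironwood Ventures LLC → Beacon Trust (R1): 70% × 90% × 20% = 12.6% of Fairlane Pharma AG.
Chain via Brightpath Energy Co. → Pinebrook Manufacturing Inc. (R1): 30% × 30% × 50% = 4.5% of Fairlane Pharma AG.
Aggregating (R2): 12.6% + 4.5% = 17.1%.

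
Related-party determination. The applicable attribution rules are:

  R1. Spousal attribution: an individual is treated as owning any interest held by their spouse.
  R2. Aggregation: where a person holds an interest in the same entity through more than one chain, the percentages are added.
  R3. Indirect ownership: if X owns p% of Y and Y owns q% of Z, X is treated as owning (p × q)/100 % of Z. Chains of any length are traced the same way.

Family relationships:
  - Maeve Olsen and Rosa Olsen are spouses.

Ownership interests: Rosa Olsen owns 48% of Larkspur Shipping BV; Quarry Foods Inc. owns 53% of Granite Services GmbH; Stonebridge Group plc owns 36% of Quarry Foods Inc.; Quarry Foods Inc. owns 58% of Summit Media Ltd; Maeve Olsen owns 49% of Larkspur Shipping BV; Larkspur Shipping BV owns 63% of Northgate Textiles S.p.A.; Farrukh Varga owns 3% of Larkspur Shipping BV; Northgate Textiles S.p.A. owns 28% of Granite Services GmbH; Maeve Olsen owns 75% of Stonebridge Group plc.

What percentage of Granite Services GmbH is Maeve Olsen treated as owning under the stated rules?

31.4208%

By spousal attribution (R1), Maeve Olsen is treated as also owning Rosa Olsen's interest in Larkspur Shipping BV, giving 49% + 48% = 97%.
Chain via Larkspur Shipping BV → Northgate Textiles S.p.A. (R3): 97% × 63% × 28% = 17.1108% of Granite Services GmbH.
Chain via Stonebridge Group plc → Quarry Foods Inc. (R3): 75% × 36% × 53% = 14.31% of Granite Services GmbH.
Aggregating (R2): 17.1108% + 14.31% = 31.4208%.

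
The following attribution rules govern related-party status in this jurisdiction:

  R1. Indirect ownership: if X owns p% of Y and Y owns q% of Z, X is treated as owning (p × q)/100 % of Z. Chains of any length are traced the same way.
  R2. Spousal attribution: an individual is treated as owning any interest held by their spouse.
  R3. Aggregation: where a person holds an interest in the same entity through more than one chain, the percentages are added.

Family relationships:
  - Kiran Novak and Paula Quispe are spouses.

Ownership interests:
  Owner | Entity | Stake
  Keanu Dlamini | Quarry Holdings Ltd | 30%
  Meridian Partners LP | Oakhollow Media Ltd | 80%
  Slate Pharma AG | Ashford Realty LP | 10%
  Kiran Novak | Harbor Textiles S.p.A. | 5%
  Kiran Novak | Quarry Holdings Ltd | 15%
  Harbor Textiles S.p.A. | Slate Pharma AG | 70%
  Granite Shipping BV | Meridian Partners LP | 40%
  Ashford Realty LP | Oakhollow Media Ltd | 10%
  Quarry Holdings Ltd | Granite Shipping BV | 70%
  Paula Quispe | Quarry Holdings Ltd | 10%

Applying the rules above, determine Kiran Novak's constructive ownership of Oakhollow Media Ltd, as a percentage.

5.635%

By spousal attribution (R2), Kiran Novak is treated as also owning Paula Quispe's interest in Quarry Holdings Ltd, giving 15% + 10% = 25%.
Chain via Quarry Holdings Ltd → Granite Shipping BV → Meridian Partners LP (R1): 25% × 70% × 40% × 80% = 5.6% of Oakhollow Media Ltd.
Chain via Harbor Textiles S.p.A. → Slate Pharma AG → Ashford Realty LP (R1): 5% × 70% × 10% × 10% = 0.035% of Oakhollow Media Ltd.
Aggregating (R3): 5.6% + 0.035% = 5.635%.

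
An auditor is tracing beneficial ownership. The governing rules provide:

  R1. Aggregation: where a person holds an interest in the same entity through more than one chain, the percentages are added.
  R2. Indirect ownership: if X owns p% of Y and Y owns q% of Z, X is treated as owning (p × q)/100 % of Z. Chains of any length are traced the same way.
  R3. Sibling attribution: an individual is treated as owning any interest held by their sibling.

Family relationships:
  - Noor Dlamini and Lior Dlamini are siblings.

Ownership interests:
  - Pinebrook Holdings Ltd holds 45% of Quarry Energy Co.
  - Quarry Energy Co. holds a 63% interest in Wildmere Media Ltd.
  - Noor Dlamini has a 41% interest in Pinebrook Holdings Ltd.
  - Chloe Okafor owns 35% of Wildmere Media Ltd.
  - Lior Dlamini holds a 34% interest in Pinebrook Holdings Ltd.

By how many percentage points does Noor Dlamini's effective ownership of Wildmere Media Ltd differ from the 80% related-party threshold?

58.7375

By sibling attribution (R3), Noor Dlamini is treated as also owning Lior Dlamini's interest in Pinebrook Holdings Ltd, giving 41% + 34% = 75%.
Chain via Pinebrook Holdings Ltd → Quarry Energy Co. (R2): 75% × 45% × 63% = 21.2625% of Wildmere Media Ltd.
21.2625% falls short of the 80% threshold by 58.7375 percentage points.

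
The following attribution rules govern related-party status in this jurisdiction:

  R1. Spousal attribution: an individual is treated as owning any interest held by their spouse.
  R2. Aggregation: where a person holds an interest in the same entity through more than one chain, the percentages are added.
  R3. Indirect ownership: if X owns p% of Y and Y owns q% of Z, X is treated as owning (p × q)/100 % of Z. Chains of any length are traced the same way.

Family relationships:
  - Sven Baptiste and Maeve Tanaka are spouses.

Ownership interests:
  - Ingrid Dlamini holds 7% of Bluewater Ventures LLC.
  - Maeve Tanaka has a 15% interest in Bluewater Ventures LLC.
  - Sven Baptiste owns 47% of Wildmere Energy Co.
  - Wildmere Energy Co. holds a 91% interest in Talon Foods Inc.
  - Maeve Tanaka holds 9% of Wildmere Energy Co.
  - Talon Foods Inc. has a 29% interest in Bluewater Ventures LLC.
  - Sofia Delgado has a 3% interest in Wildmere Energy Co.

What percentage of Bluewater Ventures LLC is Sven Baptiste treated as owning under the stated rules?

By spousal attribution (R1), Sven Baptiste is treated as also owning Maeve Tanaka's interest in Wildmere Energy Co, giving 47% + 9% = 56%.
By spousal attribution (R1), Sven Baptiste is treated as owning Maeve Tanaka's 15% interest in Bluewater Ventures LLC.
Chain via Wildmere Energy Co. → Talon Foods Inc. (R3): 56% × 91% × 29% = 14.7784% of Bluewater Ventures LLC.
Direct interest in Bluewater Ventures LLC: 15%.
Aggregating (R2): 14.7784% + 15% = 29.7784%.

29.7784%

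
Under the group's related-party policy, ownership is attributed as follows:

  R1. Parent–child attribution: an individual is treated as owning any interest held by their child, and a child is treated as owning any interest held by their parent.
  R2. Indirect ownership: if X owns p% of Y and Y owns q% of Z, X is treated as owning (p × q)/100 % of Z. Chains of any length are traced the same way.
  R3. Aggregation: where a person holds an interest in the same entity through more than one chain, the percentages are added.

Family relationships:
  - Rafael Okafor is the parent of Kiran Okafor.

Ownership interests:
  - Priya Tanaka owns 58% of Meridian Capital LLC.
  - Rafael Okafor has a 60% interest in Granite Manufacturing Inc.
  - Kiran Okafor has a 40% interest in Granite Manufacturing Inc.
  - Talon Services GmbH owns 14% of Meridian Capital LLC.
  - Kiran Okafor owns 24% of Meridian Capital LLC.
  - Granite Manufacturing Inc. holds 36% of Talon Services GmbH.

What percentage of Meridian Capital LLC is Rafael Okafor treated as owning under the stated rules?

By parent–child attribution (R1), Rafael Okafor is treated as also owning Kiran Okafor's interest in Granite Manufacturing Inc, giving 60% + 40% = 100%.
By parent–child attribution (R1), Rafael Okafor is treated as owning Kiran Okafor's 24% interest in Meridian Capital LLC.
Chain via Granite Manufacturing Inc. → Talon Services GmbH (R2): 100% × 36% × 14% = 5.04% of Meridian Capital LLC.
Direct interest in Meridian Capital LLC: 24%.
Aggregating (R3): 5.04% + 24% = 29.04%.

29.04%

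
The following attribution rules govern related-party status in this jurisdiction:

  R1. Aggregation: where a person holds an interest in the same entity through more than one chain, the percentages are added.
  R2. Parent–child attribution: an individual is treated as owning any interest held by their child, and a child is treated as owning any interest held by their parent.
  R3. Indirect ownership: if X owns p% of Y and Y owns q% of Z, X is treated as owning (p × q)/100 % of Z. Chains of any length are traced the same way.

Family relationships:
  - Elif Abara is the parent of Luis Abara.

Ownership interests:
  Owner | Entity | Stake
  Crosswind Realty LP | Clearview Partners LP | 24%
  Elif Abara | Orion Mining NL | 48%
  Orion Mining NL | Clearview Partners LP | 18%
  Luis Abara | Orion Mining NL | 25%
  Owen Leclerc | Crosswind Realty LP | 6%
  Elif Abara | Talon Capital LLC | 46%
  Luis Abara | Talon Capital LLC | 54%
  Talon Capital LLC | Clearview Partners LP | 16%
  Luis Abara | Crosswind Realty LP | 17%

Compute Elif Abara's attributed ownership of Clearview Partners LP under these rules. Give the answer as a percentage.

By parent–child attribution (R2), Elif Abara is treated as also owning Luis Abara's interest in Talon Capital LLC, giving 46% + 54% = 100%.
By parent–child attribution (R2), Elif Abara is treated as also owning Luis Abara's interest in Orion Mining NL, giving 48% + 25% = 73%.
By parent–child attribution (R2), Elif Abara is treated as owning Luis Abara's 17% interest in Crosswind Realty LP.
Chain via Talon Capital LLC (R3): 100% × 16% = 16% of Clearview Partners LP.
Chain via Orion Mining NL (R3): 73% × 18% = 13.14% of Clearview Partners LP.
Chain via Crosswind Realty LP (R3): 17% × 24% = 4.08% of Clearview Partners LP.
Aggregating (R1): 16% + 13.14% + 4.08% = 33.22%.

33.22%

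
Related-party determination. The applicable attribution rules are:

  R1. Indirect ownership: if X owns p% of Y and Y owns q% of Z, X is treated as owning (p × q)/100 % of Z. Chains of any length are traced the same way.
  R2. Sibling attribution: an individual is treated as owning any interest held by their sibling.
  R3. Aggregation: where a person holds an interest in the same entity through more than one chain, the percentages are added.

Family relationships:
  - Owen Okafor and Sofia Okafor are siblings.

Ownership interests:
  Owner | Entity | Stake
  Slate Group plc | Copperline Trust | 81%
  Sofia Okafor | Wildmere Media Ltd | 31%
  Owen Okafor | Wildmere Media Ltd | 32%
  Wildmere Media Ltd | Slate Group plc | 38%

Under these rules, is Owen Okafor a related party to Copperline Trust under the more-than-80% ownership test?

No

By sibling attribution (R2), Owen Okafor is treated as also owning Sofia Okafor's interest in Wildmere Media Ltd, giving 32% + 31% = 63%.
Chain via Wildmere Media Ltd → Slate Group plc (R1): 63% × 38% × 81% = 19.3914% of Copperline Trust.
19.3914% does not exceed the 80% threshold, so Owen is not a related party to Copperline Trust.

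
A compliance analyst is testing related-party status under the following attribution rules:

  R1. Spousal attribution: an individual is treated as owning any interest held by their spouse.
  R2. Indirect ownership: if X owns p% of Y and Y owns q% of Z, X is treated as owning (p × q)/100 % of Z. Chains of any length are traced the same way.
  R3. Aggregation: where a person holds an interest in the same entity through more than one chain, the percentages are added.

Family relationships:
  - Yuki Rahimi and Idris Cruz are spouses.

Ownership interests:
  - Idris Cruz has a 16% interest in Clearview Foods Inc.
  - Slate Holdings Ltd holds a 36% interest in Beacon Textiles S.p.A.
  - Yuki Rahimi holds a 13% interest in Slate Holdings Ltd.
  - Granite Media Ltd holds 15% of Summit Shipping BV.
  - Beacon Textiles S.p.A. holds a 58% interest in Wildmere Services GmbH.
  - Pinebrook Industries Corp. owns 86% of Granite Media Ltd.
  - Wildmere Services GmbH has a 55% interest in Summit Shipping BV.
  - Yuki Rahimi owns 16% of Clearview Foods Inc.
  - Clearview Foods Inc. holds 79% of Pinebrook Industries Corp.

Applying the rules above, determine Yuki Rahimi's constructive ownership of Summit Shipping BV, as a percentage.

4.75404%

By spousal attribution (R1), Yuki Rahimi is treated as also owning Idris Cruz's interest in Clearview Foods Inc, giving 16% + 16% = 32%.
Chain via Slate Holdings Ltd → Beacon Textiles S.p.A. → Wildmere Services GmbH (R2): 13% × 36% × 58% × 55% = 1.49292% of Summit Shipping BV.
Chain via Clearview Foods Inc. → Pinebrook Industries Corp. → Granite Media Ltd (R2): 32% × 79% × 86% × 15% = 3.26112% of Summit Shipping BV.
Aggregating (R3): 1.49292% + 3.26112% = 4.75404%.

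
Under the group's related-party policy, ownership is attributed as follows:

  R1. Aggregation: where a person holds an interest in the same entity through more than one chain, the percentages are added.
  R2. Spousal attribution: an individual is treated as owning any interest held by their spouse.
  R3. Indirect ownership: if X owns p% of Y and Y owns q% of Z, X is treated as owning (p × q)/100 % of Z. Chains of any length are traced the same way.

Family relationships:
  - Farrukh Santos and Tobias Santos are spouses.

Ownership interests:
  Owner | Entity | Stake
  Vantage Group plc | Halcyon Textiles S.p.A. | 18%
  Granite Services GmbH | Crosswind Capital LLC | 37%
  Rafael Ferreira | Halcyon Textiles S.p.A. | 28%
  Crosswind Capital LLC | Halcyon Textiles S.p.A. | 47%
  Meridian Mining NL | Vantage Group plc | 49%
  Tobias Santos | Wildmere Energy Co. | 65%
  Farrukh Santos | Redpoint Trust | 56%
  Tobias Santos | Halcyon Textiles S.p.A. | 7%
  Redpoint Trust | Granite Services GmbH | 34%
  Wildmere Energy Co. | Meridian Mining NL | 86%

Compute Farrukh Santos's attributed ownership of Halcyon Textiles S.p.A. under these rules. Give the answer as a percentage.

15.241436%

By spousal attribution (R2), Farrukh Santos is treated as owning Tobias Santos's 65% interest in Wildmere Energy Co.
By spousal attribution (R2), Farrukh Santos is treated as owning Tobias Santos's 7% interest in Halcyon Textiles S.p.A.
Chain via Redpoint Trust → Granite Services GmbH → Crosswind Capital LLC (R3): 56% × 34% × 37% × 47% = 3.311056% of Halcyon Textiles S.p.A.
Chain via Wildmere Energy Co. → Meridian Mining NL → Vantage Group plc (R3): 65% × 86% × 49% × 18% = 4.93038% of Halcyon Textiles S.p.A.
Direct interest in Halcyon Textiles S.p.A: 7%.
Aggregating (R1): 3.311056% + 4.93038% + 7% = 15.241436%.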